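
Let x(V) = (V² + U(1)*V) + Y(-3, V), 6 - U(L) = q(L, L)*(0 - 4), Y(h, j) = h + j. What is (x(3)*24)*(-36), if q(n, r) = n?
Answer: -33696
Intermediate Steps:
U(L) = 6 + 4*L (U(L) = 6 - L*(0 - 4) = 6 - L*(-4) = 6 - (-4)*L = 6 + 4*L)
x(V) = -3 + V² + 11*V (x(V) = (V² + (6 + 4*1)*V) + (-3 + V) = (V² + (6 + 4)*V) + (-3 + V) = (V² + 10*V) + (-3 + V) = -3 + V² + 11*V)
(x(3)*24)*(-36) = ((-3 + 3² + 11*3)*24)*(-36) = ((-3 + 9 + 33)*24)*(-36) = (39*24)*(-36) = 936*(-36) = -33696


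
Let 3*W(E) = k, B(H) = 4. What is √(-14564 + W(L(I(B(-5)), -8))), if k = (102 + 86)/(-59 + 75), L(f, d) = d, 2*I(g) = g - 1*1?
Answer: I*√524163/6 ≈ 120.67*I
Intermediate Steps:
I(g) = -½ + g/2 (I(g) = (g - 1*1)/2 = (g - 1)/2 = (-1 + g)/2 = -½ + g/2)
k = 47/4 (k = 188/16 = 188*(1/16) = 47/4 ≈ 11.750)
W(E) = 47/12 (W(E) = (⅓)*(47/4) = 47/12)
√(-14564 + W(L(I(B(-5)), -8))) = √(-14564 + 47/12) = √(-174721/12) = I*√524163/6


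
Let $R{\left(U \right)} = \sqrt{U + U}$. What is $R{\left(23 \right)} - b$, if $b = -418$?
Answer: $418 + \sqrt{46} \approx 424.78$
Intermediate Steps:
$R{\left(U \right)} = \sqrt{2} \sqrt{U}$ ($R{\left(U \right)} = \sqrt{2 U} = \sqrt{2} \sqrt{U}$)
$R{\left(23 \right)} - b = \sqrt{2} \sqrt{23} - -418 = \sqrt{46} + 418 = 418 + \sqrt{46}$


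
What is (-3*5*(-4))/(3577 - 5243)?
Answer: -30/833 ≈ -0.036014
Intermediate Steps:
(-3*5*(-4))/(3577 - 5243) = -15*(-4)/(-1666) = 60*(-1/1666) = -30/833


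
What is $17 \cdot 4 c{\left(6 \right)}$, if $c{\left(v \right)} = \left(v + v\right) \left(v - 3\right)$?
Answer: $2448$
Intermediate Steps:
$c{\left(v \right)} = 2 v \left(-3 + v\right)$
$17 \cdot 4 c{\left(6 \right)} = 17 \cdot 4 \cdot 2 \cdot 6 \left(-3 + 6\right) = 68 \cdot 2 \cdot 6 \cdot 3 = 68 \cdot 36 = 2448$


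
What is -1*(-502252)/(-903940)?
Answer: -125563/225985 ≈ -0.55562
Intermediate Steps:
-1*(-502252)/(-903940) = 502252*(-1/903940) = -125563/225985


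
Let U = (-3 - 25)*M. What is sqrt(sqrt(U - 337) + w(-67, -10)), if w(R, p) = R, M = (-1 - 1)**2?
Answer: sqrt(-67 + I*sqrt(449)) ≈ 1.2788 + 8.2847*I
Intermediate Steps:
M = 4 (M = (-2)**2 = 4)
U = -112 (U = (-3 - 25)*4 = -28*4 = -112)
sqrt(sqrt(U - 337) + w(-67, -10)) = sqrt(sqrt(-112 - 337) - 67) = sqrt(sqrt(-449) - 67) = sqrt(I*sqrt(449) - 67) = sqrt(-67 + I*sqrt(449))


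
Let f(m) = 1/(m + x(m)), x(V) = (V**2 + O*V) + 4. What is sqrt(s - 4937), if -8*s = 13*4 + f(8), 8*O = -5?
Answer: I*sqrt(398723078)/284 ≈ 70.31*I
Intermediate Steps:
O = -5/8 (O = (1/8)*(-5) = -5/8 ≈ -0.62500)
x(V) = 4 + V**2 - 5*V/8 (x(V) = (V**2 - 5*V/8) + 4 = 4 + V**2 - 5*V/8)
f(m) = 1/(4 + m**2 + 3*m/8) (f(m) = 1/(m + (4 + m**2 - 5*m/8)) = 1/(4 + m**2 + 3*m/8))
s = -3693/568 (s = -(13*4 + 8/(32 + 3*8 + 8*8**2))/8 = -(52 + 8/(32 + 24 + 8*64))/8 = -(52 + 8/(32 + 24 + 512))/8 = -(52 + 8/568)/8 = -(52 + 8*(1/568))/8 = -(52 + 1/71)/8 = -1/8*3693/71 = -3693/568 ≈ -6.5018)
sqrt(s - 4937) = sqrt(-3693/568 - 4937) = sqrt(-2807909/568) = I*sqrt(398723078)/284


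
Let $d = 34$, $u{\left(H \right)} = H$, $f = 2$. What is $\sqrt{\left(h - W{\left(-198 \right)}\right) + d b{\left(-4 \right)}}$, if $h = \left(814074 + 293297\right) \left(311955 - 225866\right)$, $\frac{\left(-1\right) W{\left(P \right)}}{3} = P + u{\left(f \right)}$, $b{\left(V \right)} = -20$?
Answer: $3 \sqrt{10592495639} \approx 3.0876 \cdot 10^{5}$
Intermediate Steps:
$W{\left(P \right)} = -6 - 3 P$ ($W{\left(P \right)} = - 3 \left(P + 2\right) = - 3 \left(2 + P\right) = -6 - 3 P$)
$h = 95332462019$ ($h = 1107371 \cdot 86089 = 95332462019$)
$\sqrt{\left(h - W{\left(-198 \right)}\right) + d b{\left(-4 \right)}} = \sqrt{\left(95332462019 - \left(-6 - -594\right)\right) + 34 \left(-20\right)} = \sqrt{\left(95332462019 - \left(-6 + 594\right)\right) - 680} = \sqrt{\left(95332462019 - 588\right) - 680} = \sqrt{95332461431 - 680} = \sqrt{95332460751} = 3 \sqrt{10592495639}$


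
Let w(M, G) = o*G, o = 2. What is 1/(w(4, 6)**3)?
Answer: 1/1728 ≈ 0.00057870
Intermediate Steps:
w(M, G) = 2*G
1/(w(4, 6)**3) = 1/((2*6)**3) = 1/(12**3) = 1/1728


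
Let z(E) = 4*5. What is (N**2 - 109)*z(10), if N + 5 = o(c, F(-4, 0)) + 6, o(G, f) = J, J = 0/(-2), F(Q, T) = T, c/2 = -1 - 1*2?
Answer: -2160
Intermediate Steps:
c = -6 (c = 2*(-1 - 1*2) = 2*(-1 - 2) = 2*(-3) = -6)
J = 0 (J = 0*(-1/2) = 0)
o(G, f) = 0
z(E) = 20
N = 1 (N = -5 + (0 + 6) = -5 + 6 = 1)
(N**2 - 109)*z(10) = (1**2 - 109)*20 = (1 - 109)*20 = -108*20 = -2160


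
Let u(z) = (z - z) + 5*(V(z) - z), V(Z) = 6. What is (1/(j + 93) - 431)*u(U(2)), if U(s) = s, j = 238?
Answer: -2853200/331 ≈ -8619.9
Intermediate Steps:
u(z) = 30 - 5*z (u(z) = (z - z) + 5*(6 - z) = 0 + (30 - 5*z) = 30 - 5*z)
(1/(j + 93) - 431)*u(U(2)) = (1/(238 + 93) - 431)*(30 - 5*2) = (1/331 - 431)*(30 - 10) = (1/331 - 431)*20 = -142660/331*20 = -2853200/331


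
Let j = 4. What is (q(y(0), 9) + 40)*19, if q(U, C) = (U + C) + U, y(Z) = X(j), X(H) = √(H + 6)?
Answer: 931 + 38*√10 ≈ 1051.2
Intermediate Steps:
X(H) = √(6 + H)
y(Z) = √10 (y(Z) = √(6 + 4) = √10)
q(U, C) = C + 2*U (q(U, C) = (C + U) + U = C + 2*U)
(q(y(0), 9) + 40)*19 = ((9 + 2*√10) + 40)*19 = (49 + 2*√10)*19 = 931 + 38*√10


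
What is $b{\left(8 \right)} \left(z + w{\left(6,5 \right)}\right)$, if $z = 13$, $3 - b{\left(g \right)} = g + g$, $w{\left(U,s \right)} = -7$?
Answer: $-78$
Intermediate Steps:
$b{\left(g \right)} = 3 - 2 g$ ($b{\left(g \right)} = 3 - \left(g + g\right) = 3 - 2 g$)
$b{\left(8 \right)} \left(z + w{\left(6,5 \right)}\right) = \left(3 - 16\right) \left(13 - 7\right) = \left(3 - 16\right) 6 = \left(-13\right) 6 = -78$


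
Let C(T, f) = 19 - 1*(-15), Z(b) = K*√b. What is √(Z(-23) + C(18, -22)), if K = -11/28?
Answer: √(6664 - 77*I*√23)/14 ≈ 5.8332 - 0.1615*I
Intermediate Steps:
K = -11/28 (K = -11*1/28 = -11/28 ≈ -0.39286)
Z(b) = -11*√b/28
C(T, f) = 34 (C(T, f) = 19 + 15 = 34)
√(Z(-23) + C(18, -22)) = √(-11*I*√23/28 + 34) = √(34 - 11*I*√23/28)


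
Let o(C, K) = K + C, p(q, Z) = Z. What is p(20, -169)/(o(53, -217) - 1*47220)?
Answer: 169/47384 ≈ 0.0035666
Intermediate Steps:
o(C, K) = C + K
p(20, -169)/(o(53, -217) - 1*47220) = -169/((53 - 217) - 1*47220) = -169/(-164 - 47220) = -169/(-47384) = -169*(-1/47384) = 169/47384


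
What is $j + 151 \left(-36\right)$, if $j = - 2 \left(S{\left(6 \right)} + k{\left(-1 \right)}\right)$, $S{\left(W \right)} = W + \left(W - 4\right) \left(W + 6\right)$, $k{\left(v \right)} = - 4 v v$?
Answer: $-5488$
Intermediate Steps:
$k{\left(v \right)} = - 4 v^{2}$
$S{\left(W \right)} = W + \left(-4 + W\right) \left(6 + W\right)$
$j = -52$ ($j = - 2 \left(\left(-24 + 6^{2} + 3 \cdot 6\right) - 4 \left(-1\right)^{2}\right) = - 2 \left(\left(-24 + 36 + 18\right) - 4\right) = - 2 \left(30 - 4\right) = \left(-2\right) 26 = -52$)
$j + 151 \left(-36\right) = -52 + 151 \left(-36\right) = -52 - 5436 = -5488$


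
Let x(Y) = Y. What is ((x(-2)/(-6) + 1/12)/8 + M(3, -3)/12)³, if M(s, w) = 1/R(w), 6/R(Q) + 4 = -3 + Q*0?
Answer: -2197/23887872 ≈ -9.1971e-5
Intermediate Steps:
R(Q) = -6/7 (R(Q) = 6/(-4 + (-3 + Q*0)) = 6/(-4 + (-3 + 0)) = 6/(-4 - 3) = 6/(-7) = 6*(-⅐) = -6/7)
M(s, w) = -7/6 (M(s, w) = 1/(-6/7) = -7/6)
((x(-2)/(-6) + 1/12)/8 + M(3, -3)/12)³ = ((-2/(-6) + 1/12)/8 - 7/6/12)³ = ((-2*(-⅙) + 1*(1/12))*(⅛) - 7/6*1/12)³ = ((⅓ + 1/12)*(⅛) - 7/72)³ = ((5/12)*(⅛) - 7/72)³ = (5/96 - 7/72)³ = (-13/288)³ = -2197/23887872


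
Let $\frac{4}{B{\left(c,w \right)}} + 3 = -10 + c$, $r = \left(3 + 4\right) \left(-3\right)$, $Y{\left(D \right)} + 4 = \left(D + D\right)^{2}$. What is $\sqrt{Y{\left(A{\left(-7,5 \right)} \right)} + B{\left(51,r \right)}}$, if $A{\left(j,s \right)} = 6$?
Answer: $\frac{11 \sqrt{418}}{19} \approx 11.837$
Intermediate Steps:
$Y{\left(D \right)} = -4 + 4 D^{2}$ ($Y{\left(D \right)} = -4 + \left(D + D\right)^{2} = -4 + \left(2 D\right)^{2} = -4 + 4 D^{2}$)
$r = -21$ ($r = 7 \left(-3\right) = -21$)
$B{\left(c,w \right)} = \frac{4}{-13 + c}$ ($B{\left(c,w \right)} = \frac{4}{-3 + \left(-10 + c\right)} = \frac{4}{-13 + c}$)
$\sqrt{Y{\left(A{\left(-7,5 \right)} \right)} + B{\left(51,r \right)}} = \sqrt{\left(-4 + 4 \cdot 6^{2}\right) + \frac{4}{-13 + 51}} = \sqrt{\left(-4 + 4 \cdot 36\right) + \frac{4}{38}} = \sqrt{\left(-4 + 144\right) + 4 \cdot \frac{1}{38}} = \sqrt{140 + \frac{2}{19}} = \sqrt{\frac{2662}{19}} = \frac{11 \sqrt{418}}{19}$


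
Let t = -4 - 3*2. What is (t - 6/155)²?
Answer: 2421136/24025 ≈ 100.78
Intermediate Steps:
t = -10 (t = -4 - 6 = -10)
(t - 6/155)² = (-10 - 6/155)² = (-1556/155)² = 2421136/24025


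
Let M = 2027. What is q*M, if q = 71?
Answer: 143917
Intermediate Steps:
q*M = 71*2027 = 143917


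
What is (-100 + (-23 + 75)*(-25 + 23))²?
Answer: 41616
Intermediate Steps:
(-100 + (-23 + 75)*(-25 + 23))² = (-100 + 52*(-2))² = (-100 - 104)² = (-204)² = 41616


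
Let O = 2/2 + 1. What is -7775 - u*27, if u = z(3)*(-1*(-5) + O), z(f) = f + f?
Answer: -8909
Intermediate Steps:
z(f) = 2*f
O = 2 (O = (½)*2 + 1 = 1 + 1 = 2)
u = 42 (u = (2*3)*(-1*(-5) + 2) = 6*(5 + 2) = 6*7 = 42)
-7775 - u*27 = -7775 - 42*27 = -7775 - 1*1134 = -7775 - 1134 = -8909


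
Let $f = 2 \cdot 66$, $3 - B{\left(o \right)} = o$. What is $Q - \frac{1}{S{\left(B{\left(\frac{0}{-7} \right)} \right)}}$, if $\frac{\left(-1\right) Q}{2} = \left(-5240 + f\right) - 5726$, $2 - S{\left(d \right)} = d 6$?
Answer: $\frac{346689}{16} \approx 21668.0$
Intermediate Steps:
$B{\left(o \right)} = 3 - o$
$S{\left(d \right)} = 2 - 6 d$ ($S{\left(d \right)} = 2 - d 6 = 2 - 6 d$)
$f = 132$
$Q = 21668$ ($Q = - 2 \left(\left(-5240 + 132\right) - 5726\right) = - 2 \left(-5108 - 5726\right) = \left(-2\right) \left(-10834\right) = 21668$)
$Q - \frac{1}{S{\left(B{\left(\frac{0}{-7} \right)} \right)}} = 21668 - \frac{1}{2 - 6 \left(3 - \frac{0}{-7}\right)} = 21668 - \frac{1}{2 - 6 \left(3 - 0 \left(- \frac{1}{7}\right)\right)} = 21668 - \frac{1}{2 - 6 \left(3 - 0\right)} = 21668 - \frac{1}{2 - 6 \left(3 + 0\right)} = 21668 - \frac{1}{2 - 18} = 21668 - \frac{1}{-16} = 21668 - - \frac{1}{16} = 21668 + \frac{1}{16} = \frac{346689}{16}$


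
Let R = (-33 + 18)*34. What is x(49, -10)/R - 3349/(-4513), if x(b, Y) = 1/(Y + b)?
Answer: 66607097/89763570 ≈ 0.74203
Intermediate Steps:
R = -510 (R = -15*34 = -510)
x(49, -10)/R - 3349/(-4513) = 1/((-10 + 49)*(-510)) - 3349/(-4513) = -1/510/39 - 3349*(-1/4513) = (1/39)*(-1/510) + 3349/4513 = -1/19890 + 3349/4513 = 66607097/89763570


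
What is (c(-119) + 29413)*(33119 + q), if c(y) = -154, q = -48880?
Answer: -461151099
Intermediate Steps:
(c(-119) + 29413)*(33119 + q) = (-154 + 29413)*(33119 - 48880) = 29259*(-15761) = -461151099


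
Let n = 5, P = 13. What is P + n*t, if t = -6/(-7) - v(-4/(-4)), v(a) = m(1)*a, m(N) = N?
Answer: 86/7 ≈ 12.286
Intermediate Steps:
v(a) = a (v(a) = 1*a = a)
t = -⅐ (t = -6/(-7) - (-4)/(-4) = -6*(-⅐) - (-4)*(-1)/4 = 6/7 - 1*1 = 6/7 - 1 = -⅐ ≈ -0.14286)
P + n*t = 13 + 5*(-⅐) = 13 - 5/7 = 86/7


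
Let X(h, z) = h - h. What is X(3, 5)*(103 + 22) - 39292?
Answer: -39292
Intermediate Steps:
X(h, z) = 0
X(3, 5)*(103 + 22) - 39292 = 0*(103 + 22) - 39292 = 0*125 - 39292 = 0 - 39292 = -39292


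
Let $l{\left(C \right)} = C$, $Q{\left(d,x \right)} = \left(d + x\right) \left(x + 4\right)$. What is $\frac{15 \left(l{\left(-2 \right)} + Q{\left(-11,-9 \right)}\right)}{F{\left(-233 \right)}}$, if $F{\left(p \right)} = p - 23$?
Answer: $- \frac{735}{128} \approx -5.7422$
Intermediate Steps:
$Q{\left(d,x \right)} = \left(4 + x\right) \left(d + x\right)$ ($Q{\left(d,x \right)} = \left(d + x\right) \left(4 + x\right) = \left(4 + x\right) \left(d + x\right)$)
$F{\left(p \right)} = -23 + p$ ($F{\left(p \right)} = p - 23 = -23 + p$)
$\frac{15 \left(l{\left(-2 \right)} + Q{\left(-11,-9 \right)}\right)}{F{\left(-233 \right)}} = \frac{15 \left(-2 + \left(\left(-9\right)^{2} + 4 \left(-11\right) + 4 \left(-9\right) - -99\right)\right)}{-23 - 233} = \frac{15 \left(-2 + \left(81 - 44 - 36 + 99\right)\right)}{-256} = 15 \left(-2 + 100\right) \left(- \frac{1}{256}\right) = 15 \cdot 98 \left(- \frac{1}{256}\right) = 1470 \left(- \frac{1}{256}\right) = - \frac{735}{128}$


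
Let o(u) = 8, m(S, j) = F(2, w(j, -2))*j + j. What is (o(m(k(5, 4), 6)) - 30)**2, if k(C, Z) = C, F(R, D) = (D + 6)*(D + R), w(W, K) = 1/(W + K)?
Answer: 484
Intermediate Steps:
w(W, K) = 1/(K + W)
F(R, D) = (6 + D)*(D + R)
m(S, j) = j + j*(12 + (-2 + j)**(-2) + 8/(-2 + j)) (m(S, j) = ((1/(-2 + j))**2 + 6/(-2 + j) + 6*2 + 2/(-2 + j))*j + j = ((-2 + j)**(-2) + 6/(-2 + j) + 12 + 2/(-2 + j))*j + j = (12 + (-2 + j)**(-2) + 8/(-2 + j))*j + j = j*(12 + (-2 + j)**(-2) + 8/(-2 + j)) + j = j + j*(12 + (-2 + j)**(-2) + 8/(-2 + j)))
(o(m(k(5, 4), 6)) - 30)**2 = (8 - 30)**2 = (-22)**2 = 484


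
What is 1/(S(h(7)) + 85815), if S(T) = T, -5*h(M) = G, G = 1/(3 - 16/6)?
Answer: 5/429072 ≈ 1.1653e-5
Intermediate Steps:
G = 3 (G = 1/(3 - 16*⅙) = 1/(3 - 8/3) = 1/(⅓) = 3)
h(M) = -⅗ (h(M) = -⅕*3 = -⅗)
1/(S(h(7)) + 85815) = 1/(-⅗ + 85815) = 1/(429072/5) = 5/429072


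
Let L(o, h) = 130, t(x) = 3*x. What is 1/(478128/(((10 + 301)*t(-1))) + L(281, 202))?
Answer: -311/118946 ≈ -0.0026146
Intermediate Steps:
1/(478128/(((10 + 301)*t(-1))) + L(281, 202)) = 1/(478128/(((10 + 301)*(3*(-1)))) + 130) = 1/(478128/((311*(-3))) + 130) = 1/(478128/(-933) + 130) = 1/(478128*(-1/933) + 130) = 1/(-159376/311 + 130) = 1/(-118946/311) = -311/118946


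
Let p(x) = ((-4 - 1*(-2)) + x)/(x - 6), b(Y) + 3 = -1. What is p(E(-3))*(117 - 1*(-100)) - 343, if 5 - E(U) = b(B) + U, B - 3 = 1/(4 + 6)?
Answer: 56/3 ≈ 18.667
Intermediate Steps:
B = 31/10 (B = 3 + 1/(4 + 6) = 3 + 1/10 = 3 + ⅒ = 31/10 ≈ 3.1000)
b(Y) = -4 (b(Y) = -3 - 1 = -4)
E(U) = 9 - U (E(U) = 5 - (-4 + U) = 5 + (4 - U) = 9 - U)
p(x) = (-2 + x)/(-6 + x) (p(x) = ((-4 + 2) + x)/(-6 + x) = (-2 + x)/(-6 + x))
p(E(-3))*(117 - 1*(-100)) - 343 = ((-2 + (9 - 1*(-3)))/(-6 + (9 - 1*(-3))))*(117 - 1*(-100)) - 343 = ((-2 + (9 + 3))/(-6 + (9 + 3)))*(117 + 100) - 343 = ((-2 + 12)/(-6 + 12))*217 - 343 = (10/6)*217 - 343 = ((⅙)*10)*217 - 343 = (5/3)*217 - 343 = 1085/3 - 343 = 56/3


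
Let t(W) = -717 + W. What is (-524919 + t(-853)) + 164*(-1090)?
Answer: -705249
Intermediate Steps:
(-524919 + t(-853)) + 164*(-1090) = (-524919 + (-717 - 853)) + 164*(-1090) = (-524919 - 1570) - 178760 = -526489 - 178760 = -705249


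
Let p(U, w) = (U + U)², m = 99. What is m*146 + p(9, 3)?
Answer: 14778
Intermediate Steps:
p(U, w) = 4*U² (p(U, w) = (2*U)² = 4*U²)
m*146 + p(9, 3) = 99*146 + 4*9² = 14454 + 4*81 = 14454 + 324 = 14778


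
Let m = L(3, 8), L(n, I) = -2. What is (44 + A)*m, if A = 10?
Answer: -108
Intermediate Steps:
m = -2
(44 + A)*m = (44 + 10)*(-2) = 54*(-2) = -108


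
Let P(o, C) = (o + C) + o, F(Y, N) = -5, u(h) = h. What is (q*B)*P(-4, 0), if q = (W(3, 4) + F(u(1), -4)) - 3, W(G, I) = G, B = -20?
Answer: -800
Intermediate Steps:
q = -5 (q = (3 - 5) - 3 = -2 - 3 = -5)
P(o, C) = C + 2*o (P(o, C) = (C + o) + o = C + 2*o)
(q*B)*P(-4, 0) = (-5*(-20))*(0 + 2*(-4)) = 100*(0 - 8) = 100*(-8) = -800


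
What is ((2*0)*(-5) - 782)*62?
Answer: -48484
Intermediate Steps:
((2*0)*(-5) - 782)*62 = (0*(-5) - 782)*62 = (0 - 782)*62 = -782*62 = -48484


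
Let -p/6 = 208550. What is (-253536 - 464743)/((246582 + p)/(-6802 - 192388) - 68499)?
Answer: 71536997005/6821655546 ≈ 10.487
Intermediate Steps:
p = -1251300 (p = -6*208550 = -1251300)
(-253536 - 464743)/((246582 + p)/(-6802 - 192388) - 68499) = (-253536 - 464743)/((246582 - 1251300)/(-6802 - 192388) - 68499) = -718279/(-1004718/(-199190) - 68499) = -718279/(-1004718*(-1/199190) - 68499) = -718279/(502359/99595 - 68499) = -718279/(-6821655546/99595) = -718279*(-99595/6821655546) = 71536997005/6821655546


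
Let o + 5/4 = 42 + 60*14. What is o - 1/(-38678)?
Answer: 68131299/77356 ≈ 880.75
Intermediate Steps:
o = 3523/4 (o = -5/4 + (42 + 60*14) = -5/4 + (42 + 840) = -5/4 + 882 = 3523/4 ≈ 880.75)
o - 1/(-38678) = 3523/4 - 1/(-38678) = 3523/4 - 1*(-1/38678) = 3523/4 + 1/38678 = 68131299/77356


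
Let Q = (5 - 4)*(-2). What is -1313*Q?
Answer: 2626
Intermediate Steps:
Q = -2 (Q = 1*(-2) = -2)
-1313*Q = -1313*(-2) = 2626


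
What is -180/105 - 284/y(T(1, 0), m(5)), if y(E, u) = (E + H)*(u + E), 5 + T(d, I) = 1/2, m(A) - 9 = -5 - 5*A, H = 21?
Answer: -12244/11781 ≈ -1.0393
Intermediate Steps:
m(A) = 4 - 5*A (m(A) = 9 + (-5 - 5*A) = 4 - 5*A)
T(d, I) = -9/2 (T(d, I) = -5 + 1/2 = -9/2)
y(E, u) = (21 + E)*(E + u) (y(E, u) = (E + 21)*(u + E) = (21 + E)*(E + u))
-180/105 - 284/y(T(1, 0), m(5)) = -180/105 - 284/((-9/2)**2 + 21*(-9/2) + 21*(4 - 5*5) - 9*(4 - 5*5)/2) = -180*1/105 - 284/(81/4 - 189/2 + 21*(4 - 25) - 9*(4 - 25)/2) = -12/7 - 284/(81/4 - 189/2 + 21*(-21) - 9/2*(-21)) = -12/7 - 284/(81/4 - 189/2 - 441 + 189/2) = -12/7 - 284/(-1683/4) = -12/7 - 284*(-4/1683) = -12/7 + 1136/1683 = -12244/11781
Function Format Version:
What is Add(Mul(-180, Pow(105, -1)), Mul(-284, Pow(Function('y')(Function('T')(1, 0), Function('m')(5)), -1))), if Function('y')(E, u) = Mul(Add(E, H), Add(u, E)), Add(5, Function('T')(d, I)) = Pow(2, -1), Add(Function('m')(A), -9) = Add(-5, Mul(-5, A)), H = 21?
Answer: Rational(-12244, 11781) ≈ -1.0393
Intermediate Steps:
Function('m')(A) = Add(4, Mul(-5, A)) (Function('m')(A) = Add(9, Add(-5, Mul(-5, A))) = Add(4, Mul(-5, A)))
Function('T')(d, I) = Rational(-9, 2) (Function('T')(d, I) = Add(-5, Pow(2, -1)) = Add(-5, Rational(1, 2)) = Rational(-9, 2))
Function('y')(E, u) = Mul(Add(21, E), Add(E, u)) (Function('y')(E, u) = Mul(Add(E, 21), Add(u, E)) = Mul(Add(21, E), Add(E, u)))
Add(Mul(-180, Pow(105, -1)), Mul(-284, Pow(Function('y')(Function('T')(1, 0), Function('m')(5)), -1))) = Add(Mul(-180, Pow(105, -1)), Mul(-284, Pow(Add(Pow(Rational(-9, 2), 2), Mul(21, Rational(-9, 2)), Mul(21, Add(4, Mul(-5, 5))), Mul(Rational(-9, 2), Add(4, Mul(-5, 5)))), -1))) = Add(Mul(-180, Rational(1, 105)), Mul(-284, Pow(Add(Rational(81, 4), Rational(-189, 2), Mul(21, Add(4, -25)), Mul(Rational(-9, 2), Add(4, -25))), -1))) = Add(Rational(-12, 7), Mul(-284, Pow(Add(Rational(81, 4), Rational(-189, 2), Mul(21, -21), Mul(Rational(-9, 2), -21)), -1))) = Add(Rational(-12, 7), Mul(-284, Pow(Add(Rational(81, 4), Rational(-189, 2), -441, Rational(189, 2)), -1))) = Add(Rational(-12, 7), Mul(-284, Pow(Rational(-1683, 4), -1))) = Add(Rational(-12, 7), Mul(-284, Rational(-4, 1683))) = Add(Rational(-12, 7), Rational(1136, 1683)) = Rational(-12244, 11781)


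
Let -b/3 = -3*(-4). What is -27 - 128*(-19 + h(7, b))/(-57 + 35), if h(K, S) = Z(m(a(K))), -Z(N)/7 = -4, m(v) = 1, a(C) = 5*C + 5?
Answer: 279/11 ≈ 25.364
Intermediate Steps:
b = -36 (b = -(-9)*(-4) = -3*12 = -36)
a(C) = 5 + 5*C
Z(N) = 28 (Z(N) = -7*(-4) = 28)
h(K, S) = 28
-27 - 128*(-19 + h(7, b))/(-57 + 35) = -27 - 128*(-19 + 28)/(-57 + 35) = -27 - 1152/(-22) = -27 - 1152*(-1)/22 = -27 - 128*(-9/22) = -27 + 576/11 = 279/11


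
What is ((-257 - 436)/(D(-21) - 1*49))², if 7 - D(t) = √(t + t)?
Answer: 480249/(42 + I*√42)² ≈ 253.55 - 80.156*I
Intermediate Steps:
D(t) = 7 - √2*√t (D(t) = 7 - √(t + t) = 7 - √(2*t) = 7 - √2*√t)
((-257 - 436)/(D(-21) - 1*49))² = ((-257 - 436)/((7 - √2*√(-21)) - 1*49))² = (-693/((7 - √2*I*√21) - 49))² = (-693/((7 - I*√42) - 49))² = (-693/(-42 - I*√42))² = 480249/(-42 - I*√42)²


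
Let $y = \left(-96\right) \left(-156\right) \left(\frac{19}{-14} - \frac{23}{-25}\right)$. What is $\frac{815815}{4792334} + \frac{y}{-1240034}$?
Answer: $\frac{91263556819513}{519982496193650} \approx 0.17551$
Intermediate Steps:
$y = - \frac{1145664}{175}$ ($y = 14976 \left(19 \left(- \frac{1}{14}\right) - - \frac{23}{25}\right) = 14976 \left(- \frac{19}{14} + \frac{23}{25}\right) = 14976 \left(- \frac{153}{350}\right) = - \frac{1145664}{175} \approx -6546.6$)
$\frac{815815}{4792334} + \frac{y}{-1240034} = \frac{815815}{4792334} - \frac{1145664}{175 \left(-1240034\right)} = 815815 \cdot \frac{1}{4792334} - - \frac{572832}{108502975} = \frac{815815}{4792334} + \frac{572832}{108502975} = \frac{91263556819513}{519982496193650}$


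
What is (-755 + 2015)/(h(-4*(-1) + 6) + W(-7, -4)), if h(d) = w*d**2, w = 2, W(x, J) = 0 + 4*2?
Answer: 315/52 ≈ 6.0577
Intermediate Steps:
W(x, J) = 8 (W(x, J) = 0 + 8 = 8)
h(d) = 2*d**2
(-755 + 2015)/(h(-4*(-1) + 6) + W(-7, -4)) = (-755 + 2015)/(2*(-4*(-1) + 6)**2 + 8) = 1260/(2*(4 + 6)**2 + 8) = 1260/(2*10**2 + 8) = 1260/(2*100 + 8) = 1260/(200 + 8) = 1260/208 = 1260*(1/208) = 315/52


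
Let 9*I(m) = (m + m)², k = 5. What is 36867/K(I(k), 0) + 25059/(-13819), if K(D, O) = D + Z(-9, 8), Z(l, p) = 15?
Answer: 4579296792/3247465 ≈ 1410.1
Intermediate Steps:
I(m) = 4*m²/9 (I(m) = (m + m)²/9 = (2*m)²/9 = (4*m²)/9 = 4*m²/9)
K(D, O) = 15 + D (K(D, O) = D + 15 = 15 + D)
36867/K(I(k), 0) + 25059/(-13819) = 36867/(15 + (4/9)*5²) + 25059/(-13819) = 36867/(15 + (4/9)*25) + 25059*(-1/13819) = 36867/(15 + 100/9) - 25059/13819 = 36867/(235/9) - 25059/13819 = 36867*(9/235) - 25059/13819 = 331803/235 - 25059/13819 = 4579296792/3247465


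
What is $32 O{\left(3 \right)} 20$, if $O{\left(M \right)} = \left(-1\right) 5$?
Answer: $-3200$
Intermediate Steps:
$O{\left(M \right)} = -5$
$32 O{\left(3 \right)} 20 = 32 \left(-5\right) 20 = \left(-160\right) 20 = -3200$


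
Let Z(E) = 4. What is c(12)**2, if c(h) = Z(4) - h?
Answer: 64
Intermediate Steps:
c(h) = 4 - h
c(12)**2 = (4 - 1*12)**2 = (4 - 12)**2 = (-8)**2 = 64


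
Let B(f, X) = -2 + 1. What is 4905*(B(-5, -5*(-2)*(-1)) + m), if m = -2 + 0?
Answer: -14715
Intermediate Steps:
B(f, X) = -1
m = -2
4905*(B(-5, -5*(-2)*(-1)) + m) = 4905*(-1 - 2) = 4905*(-3) = -14715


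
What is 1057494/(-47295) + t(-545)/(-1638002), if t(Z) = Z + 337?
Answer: -288694574938/12911550765 ≈ -22.359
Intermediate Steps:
t(Z) = 337 + Z
1057494/(-47295) + t(-545)/(-1638002) = 1057494/(-47295) + (337 - 545)/(-1638002) = 1057494*(-1/47295) - 208*(-1/1638002) = -352498/15765 + 104/819001 = -288694574938/12911550765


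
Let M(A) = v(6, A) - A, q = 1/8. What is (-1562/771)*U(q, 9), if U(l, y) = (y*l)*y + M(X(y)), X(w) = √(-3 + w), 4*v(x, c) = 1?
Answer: -64823/3084 + 1562*√6/771 ≈ -16.057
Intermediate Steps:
v(x, c) = ¼ (v(x, c) = (¼)*1 = ¼)
q = ⅛ ≈ 0.12500
M(A) = ¼ - A
U(l, y) = ¼ - √(-3 + y) + l*y² (U(l, y) = (y*l)*y + (¼ - √(-3 + y)) = (l*y)*y + (¼ - √(-3 + y)) = l*y² + (¼ - √(-3 + y)) = ¼ - √(-3 + y) + l*y²)
(-1562/771)*U(q, 9) = (-1562/771)*(¼ - √(-3 + 9) + (⅛)*9²) = (-1562*1/771)*(¼ - √6 + (⅛)*81) = -1562*(¼ - √6 + 81/8)/771 = -1562*(83/8 - √6)/771 = -64823/3084 + 1562*√6/771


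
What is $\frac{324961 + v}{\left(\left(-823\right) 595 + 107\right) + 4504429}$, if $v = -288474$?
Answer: $\frac{36487}{4014851} \approx 0.009088$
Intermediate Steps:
$\frac{324961 + v}{\left(\left(-823\right) 595 + 107\right) + 4504429} = \frac{324961 - 288474}{\left(\left(-823\right) 595 + 107\right) + 4504429} = \frac{36487}{\left(-489685 + 107\right) + 4504429} = \frac{36487}{-489578 + 4504429} = \frac{36487}{4014851}$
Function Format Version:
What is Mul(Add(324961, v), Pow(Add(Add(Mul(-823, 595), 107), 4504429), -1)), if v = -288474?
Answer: Rational(36487, 4014851) ≈ 0.0090880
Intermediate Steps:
Mul(Add(324961, v), Pow(Add(Add(Mul(-823, 595), 107), 4504429), -1)) = Mul(Add(324961, -288474), Pow(Add(Add(Mul(-823, 595), 107), 4504429), -1)) = Mul(36487, Pow(Add(Add(-489685, 107), 4504429), -1)) = Mul(36487, Pow(Add(-489578, 4504429), -1)) = Mul(36487, Pow(4014851, -1)) = Mul(36487, Rational(1, 4014851)) = Rational(36487, 4014851)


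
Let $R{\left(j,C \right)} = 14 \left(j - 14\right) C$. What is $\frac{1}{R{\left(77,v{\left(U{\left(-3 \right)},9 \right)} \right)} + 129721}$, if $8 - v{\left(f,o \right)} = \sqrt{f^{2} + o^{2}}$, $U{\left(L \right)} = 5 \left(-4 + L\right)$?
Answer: $\frac{136777}{17691978985} + \frac{882 \sqrt{1306}}{17691978985} \approx 9.5326 \cdot 10^{-6}$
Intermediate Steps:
$U{\left(L \right)} = -20 + 5 L$
$v{\left(f,o \right)} = 8 - \sqrt{f^{2} + o^{2}}$
$R{\left(j,C \right)} = C \left(-196 + 14 j\right)$ ($R{\left(j,C \right)} = 14 \left(-14 + j\right) C = \left(-196 + 14 j\right) C = C \left(-196 + 14 j\right)$)
$\frac{1}{R{\left(77,v{\left(U{\left(-3 \right)},9 \right)} \right)} + 129721} = \frac{1}{14 \left(8 - \sqrt{\left(-20 + 5 \left(-3\right)\right)^{2} + 9^{2}}\right) \left(-14 + 77\right) + 129721} = \frac{1}{14 \left(8 - \sqrt{\left(-20 - 15\right)^{2} + 81}\right) 63 + 129721} = \frac{1}{14 \left(8 - \sqrt{\left(-35\right)^{2} + 81}\right) 63 + 129721} = \frac{1}{14 \left(8 - \sqrt{1225 + 81}\right) 63 + 129721} = \frac{1}{14 \left(8 - \sqrt{1306}\right) 63 + 129721} = \frac{1}{\left(7056 - 882 \sqrt{1306}\right) + 129721} = \frac{1}{136777 - 882 \sqrt{1306}}$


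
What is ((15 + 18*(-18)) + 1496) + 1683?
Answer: 2870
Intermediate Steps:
((15 + 18*(-18)) + 1496) + 1683 = ((15 - 324) + 1496) + 1683 = (-309 + 1496) + 1683 = 1187 + 1683 = 2870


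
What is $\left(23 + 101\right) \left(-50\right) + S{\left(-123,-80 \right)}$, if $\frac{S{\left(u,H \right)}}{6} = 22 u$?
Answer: $-22436$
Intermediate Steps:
$S{\left(u,H \right)} = 132 u$ ($S{\left(u,H \right)} = 6 \cdot 22 u = 132 u$)
$\left(23 + 101\right) \left(-50\right) + S{\left(-123,-80 \right)} = \left(23 + 101\right) \left(-50\right) + 132 \left(-123\right) = 124 \left(-50\right) - 16236 = -6200 - 16236 = -22436$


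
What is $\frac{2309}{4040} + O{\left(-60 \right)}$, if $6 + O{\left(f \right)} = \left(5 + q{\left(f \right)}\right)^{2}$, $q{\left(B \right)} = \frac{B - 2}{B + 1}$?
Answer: $\frac{438552149}{14063240} \approx 31.184$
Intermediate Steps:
$q{\left(B \right)} = \frac{-2 + B}{1 + B}$
$O{\left(f \right)} = -6 + \left(5 + \frac{-2 + f}{1 + f}\right)^{2}$
$\frac{2309}{4040} + O{\left(-60 \right)} = \frac{2309}{4040} + \frac{3 \left(1 + 8 \left(-60\right) + 10 \left(-60\right)^{2}\right)}{1 + \left(-60\right)^{2} + 2 \left(-60\right)} = 2309 \cdot \frac{1}{4040} + \frac{3 \left(1 - 480 + 10 \cdot 3600\right)}{1 + 3600 - 120} = \frac{2309}{4040} + \frac{3 \left(1 - 480 + 36000\right)}{3481} = \frac{2309}{4040} + 3 \cdot \frac{1}{3481} \cdot 35521 = \frac{2309}{4040} + \frac{106563}{3481} = \frac{438552149}{14063240}$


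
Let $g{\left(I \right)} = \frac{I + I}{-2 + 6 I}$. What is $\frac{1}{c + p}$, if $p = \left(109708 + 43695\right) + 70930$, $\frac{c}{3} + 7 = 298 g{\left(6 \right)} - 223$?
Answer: $\frac{17}{3807295} \approx 4.4651 \cdot 10^{-6}$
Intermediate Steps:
$g{\left(I \right)} = \frac{2 I}{-2 + 6 I}$
$c = - \frac{6366}{17}$ ($c = -21 + 3 \left(298 \frac{6}{-1 + 3 \cdot 6} - 223\right) = -21 + 3 \left(298 \frac{6}{-1 + 18} - 223\right) = -21 + 3 \left(298 \cdot \frac{6}{17} - 223\right) = -21 + 3 \left(\frac{1788}{17} - 223\right) = -21 + 3 \left(- \frac{2003}{17}\right) = -21 - \frac{6009}{17} = - \frac{6366}{17} \approx -374.47$)
$p = 224333$ ($p = 153403 + 70930 = 224333$)
$\frac{1}{c + p} = \frac{1}{- \frac{6366}{17} + 224333} = \frac{1}{\frac{3807295}{17}} = \frac{17}{3807295}$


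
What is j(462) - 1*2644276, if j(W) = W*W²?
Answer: 95966852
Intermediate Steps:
j(W) = W³
j(462) - 1*2644276 = 462³ - 1*2644276 = 98611128 - 2644276 = 95966852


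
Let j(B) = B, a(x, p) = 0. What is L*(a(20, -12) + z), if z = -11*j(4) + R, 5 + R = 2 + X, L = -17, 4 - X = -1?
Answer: 714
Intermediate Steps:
X = 5 (X = 4 - 1*(-1) = 4 + 1 = 5)
R = 2 (R = -5 + (2 + 5) = -5 + 7 = 2)
z = -42 (z = -11*4 + 2 = -44 + 2 = -42)
L*(a(20, -12) + z) = -17*(0 - 42) = -17*(-42) = 714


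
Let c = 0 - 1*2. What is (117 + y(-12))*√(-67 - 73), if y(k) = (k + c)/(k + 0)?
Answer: 709*I*√35/3 ≈ 1398.2*I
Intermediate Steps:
c = -2 (c = 0 - 2 = -2)
y(k) = (-2 + k)/k (y(k) = (k - 2)/(k + 0) = (-2 + k)/k)
(117 + y(-12))*√(-67 - 73) = (117 + (-2 - 12)/(-12))*√(-67 - 73) = (117 - 1/12*(-14))*√(-140) = (117 + 7/6)*(2*I*√35) = 709*(2*I*√35)/6 = 709*I*√35/3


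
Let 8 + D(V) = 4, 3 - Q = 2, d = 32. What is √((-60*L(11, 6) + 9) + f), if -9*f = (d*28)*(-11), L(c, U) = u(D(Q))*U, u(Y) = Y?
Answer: √22897/3 ≈ 50.439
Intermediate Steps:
Q = 1 (Q = 3 - 1*2 = 3 - 2 = 1)
D(V) = -4 (D(V) = -8 + 4 = -4)
L(c, U) = -4*U
f = 9856/9 (f = -32*28*(-11)/9 = -896*(-11)/9 = -⅑*(-9856) = 9856/9 ≈ 1095.1)
√((-60*L(11, 6) + 9) + f) = √((-(-240)*6 + 9) + 9856/9) = √((-60*(-24) + 9) + 9856/9) = √((1440 + 9) + 9856/9) = √(1449 + 9856/9) = √(22897/9) = √22897/3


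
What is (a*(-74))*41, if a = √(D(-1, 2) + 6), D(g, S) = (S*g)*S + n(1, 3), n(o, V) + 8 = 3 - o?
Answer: -6068*I ≈ -6068.0*I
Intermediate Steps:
n(o, V) = -5 - o (n(o, V) = -8 + (3 - o) = -5 - o)
D(g, S) = -6 + g*S² (D(g, S) = (S*g)*S + (-5 - 1*1) = g*S² + (-5 - 1) = g*S² - 6 = -6 + g*S²)
a = 2*I (a = √((-6 - 1*2²) + 6) = √((-6 - 1*4) + 6) = √((-6 - 4) + 6) = √(-10 + 6) = √(-4) = 2*I ≈ 2.0*I)
(a*(-74))*41 = ((2*I)*(-74))*41 = -148*I*41 = -6068*I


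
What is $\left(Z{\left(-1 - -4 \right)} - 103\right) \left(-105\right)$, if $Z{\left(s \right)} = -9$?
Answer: $11760$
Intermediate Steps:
$\left(Z{\left(-1 - -4 \right)} - 103\right) \left(-105\right) = \left(-9 - 103\right) \left(-105\right) = \left(-112\right) \left(-105\right) = 11760$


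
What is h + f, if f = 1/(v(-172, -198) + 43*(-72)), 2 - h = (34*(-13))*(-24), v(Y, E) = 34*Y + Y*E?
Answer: -266337871/25112 ≈ -10606.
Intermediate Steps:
v(Y, E) = 34*Y + E*Y
h = -10606 (h = 2 - 34*(-13)*(-24) = 2 - (-442)*(-24) = 2 - 1*10608 = 2 - 10608 = -10606)
f = 1/25112 (f = 1/(-172*(34 - 198) + 43*(-72)) = 1/(-172*(-164) - 3096) = 1/(28208 - 3096) = 1/25112 ≈ 3.9822e-5)
h + f = -10606 + 1/25112 = -266337871/25112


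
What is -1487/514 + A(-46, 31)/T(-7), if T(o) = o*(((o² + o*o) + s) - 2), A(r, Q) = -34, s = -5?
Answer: -929743/327418 ≈ -2.8396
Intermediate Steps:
T(o) = o*(-7 + 2*o²) (T(o) = o*(((o² + o*o) - 5) - 2) = o*(((o² + o²) - 5) - 2) = o*((2*o² - 5) - 2) = o*((-5 + 2*o²) - 2) = o*(-7 + 2*o²))
-1487/514 + A(-46, 31)/T(-7) = -1487/514 - 34*(-1/(7*(-7 + 2*(-7)²))) = -1487*1/514 - 34*(-1/(7*(-7 + 2*49))) = -1487/514 - 34*(-1/(7*(-7 + 98))) = -1487/514 - 34/((-7*91)) = -1487/514 - 34/(-637) = -1487/514 - 34*(-1/637) = -1487/514 + 34/637 = -929743/327418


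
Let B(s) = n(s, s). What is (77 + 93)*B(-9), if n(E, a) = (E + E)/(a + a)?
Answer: 170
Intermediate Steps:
n(E, a) = E/a (n(E, a) = (2*E)/((2*a)) = (2*E)*(1/(2*a)) = E/a)
B(s) = 1 (B(s) = s/s = 1)
(77 + 93)*B(-9) = (77 + 93)*1 = 170*1 = 170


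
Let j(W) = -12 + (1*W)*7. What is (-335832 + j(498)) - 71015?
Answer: -403373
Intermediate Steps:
j(W) = -12 + 7*W (j(W) = -12 + W*7 = -12 + 7*W)
(-335832 + j(498)) - 71015 = (-335832 + (-12 + 7*498)) - 71015 = (-335832 + (-12 + 3486)) - 71015 = (-335832 + 3474) - 71015 = -332358 - 71015 = -403373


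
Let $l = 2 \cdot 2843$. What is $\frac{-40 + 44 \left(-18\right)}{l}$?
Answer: $- \frac{416}{2843} \approx -0.14632$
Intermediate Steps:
$l = 5686$
$\frac{-40 + 44 \left(-18\right)}{l} = \frac{-40 + 44 \left(-18\right)}{5686} = \left(-40 - 792\right) \frac{1}{5686} = \left(-832\right) \frac{1}{5686} = - \frac{416}{2843}$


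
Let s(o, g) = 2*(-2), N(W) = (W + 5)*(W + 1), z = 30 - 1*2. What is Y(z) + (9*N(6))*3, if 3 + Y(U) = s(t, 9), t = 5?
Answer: 2072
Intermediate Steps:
z = 28 (z = 30 - 2 = 28)
N(W) = (1 + W)*(5 + W) (N(W) = (5 + W)*(1 + W) = (1 + W)*(5 + W))
s(o, g) = -4
Y(U) = -7 (Y(U) = -3 - 4 = -7)
Y(z) + (9*N(6))*3 = -7 + (9*(5 + 6² + 6*6))*3 = -7 + (9*(5 + 36 + 36))*3 = -7 + (9*77)*3 = -7 + 693*3 = -7 + 2079 = 2072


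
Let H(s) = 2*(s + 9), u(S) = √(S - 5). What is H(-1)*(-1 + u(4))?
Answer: -16 + 16*I ≈ -16.0 + 16.0*I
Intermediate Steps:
u(S) = √(-5 + S)
H(s) = 18 + 2*s (H(s) = 2*(9 + s) = 18 + 2*s)
H(-1)*(-1 + u(4)) = (18 + 2*(-1))*(-1 + √(-5 + 4)) = (18 - 2)*(-1 + √(-1)) = 16*(-1 + I) = -16 + 16*I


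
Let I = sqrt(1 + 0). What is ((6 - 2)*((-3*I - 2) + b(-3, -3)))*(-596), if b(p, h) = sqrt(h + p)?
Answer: 11920 - 2384*I*sqrt(6) ≈ 11920.0 - 5839.6*I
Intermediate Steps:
I = 1 (I = sqrt(1) = 1)
((6 - 2)*((-3*I - 2) + b(-3, -3)))*(-596) = ((6 - 2)*((-3*1 - 2) + sqrt(-3 - 3)))*(-596) = (4*((-3 - 2) + sqrt(-6)))*(-596) = (4*(-5 + I*sqrt(6)))*(-596) = (-20 + 4*I*sqrt(6))*(-596) = 11920 - 2384*I*sqrt(6)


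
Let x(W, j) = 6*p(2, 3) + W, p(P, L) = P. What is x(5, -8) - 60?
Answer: -43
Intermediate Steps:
x(W, j) = 12 + W (x(W, j) = 6*2 + W = 12 + W)
x(5, -8) - 60 = (12 + 5) - 60 = 17 - 60 = -43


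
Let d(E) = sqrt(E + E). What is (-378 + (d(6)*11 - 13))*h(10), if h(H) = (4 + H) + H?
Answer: -9384 + 528*sqrt(3) ≈ -8469.5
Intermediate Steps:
d(E) = sqrt(2)*sqrt(E) (d(E) = sqrt(2*E) = sqrt(2)*sqrt(E))
h(H) = 4 + 2*H
(-378 + (d(6)*11 - 13))*h(10) = (-378 + ((sqrt(2)*sqrt(6))*11 - 13))*(4 + 2*10) = (-378 + ((2*sqrt(3))*11 - 13))*(4 + 20) = (-378 + (22*sqrt(3) - 13))*24 = (-378 + (-13 + 22*sqrt(3)))*24 = (-391 + 22*sqrt(3))*24 = -9384 + 528*sqrt(3)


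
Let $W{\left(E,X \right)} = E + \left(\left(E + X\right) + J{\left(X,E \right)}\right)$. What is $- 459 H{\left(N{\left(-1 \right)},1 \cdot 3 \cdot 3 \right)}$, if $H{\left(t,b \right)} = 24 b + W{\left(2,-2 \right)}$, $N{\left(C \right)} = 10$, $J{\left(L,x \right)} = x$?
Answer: $-100980$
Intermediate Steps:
$W{\left(E,X \right)} = X + 3 E$ ($W{\left(E,X \right)} = E + \left(\left(E + X\right) + E\right) = E + \left(X + 2 E\right) = X + 3 E$)
$H{\left(t,b \right)} = 4 + 24 b$ ($H{\left(t,b \right)} = 24 b + \left(-2 + 3 \cdot 2\right) = 24 b + \left(-2 + 6\right) = 24 b + 4 = 4 + 24 b$)
$- 459 H{\left(N{\left(-1 \right)},1 \cdot 3 \cdot 3 \right)} = - 459 \left(4 + 24 \cdot 1 \cdot 3 \cdot 3\right) = - 459 \left(4 + 24 \cdot 3 \cdot 3\right) = - 459 \left(4 + 24 \cdot 9\right) = - 459 \left(4 + 216\right) = \left(-459\right) 220 = -100980$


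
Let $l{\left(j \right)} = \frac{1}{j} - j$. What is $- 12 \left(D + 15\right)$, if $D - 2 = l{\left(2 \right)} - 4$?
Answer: $-138$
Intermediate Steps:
$D = - \frac{7}{2}$ ($D = 2 - \left(6 - \frac{1}{2}\right) = 2 + \left(\left(\frac{1}{2} - 2\right) - 4\right) = 2 - \frac{11}{2} = - \frac{7}{2} \approx -3.5$)
$- 12 \left(D + 15\right) = - 12 \left(- \frac{7}{2} + 15\right) = \left(-12\right) \frac{23}{2} = -138$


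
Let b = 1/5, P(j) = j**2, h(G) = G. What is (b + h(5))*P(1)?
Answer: 26/5 ≈ 5.2000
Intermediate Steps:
b = 1/5 ≈ 0.20000
(b + h(5))*P(1) = (1/5 + 5)*1**2 = (26/5)*1 = 26/5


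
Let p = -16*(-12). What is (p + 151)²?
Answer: 117649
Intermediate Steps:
p = 192
(p + 151)² = (192 + 151)² = 343² = 117649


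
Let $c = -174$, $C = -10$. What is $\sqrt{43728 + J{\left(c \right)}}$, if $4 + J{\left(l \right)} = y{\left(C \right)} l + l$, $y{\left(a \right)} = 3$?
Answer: $2 \sqrt{10757} \approx 207.43$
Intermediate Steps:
$J{\left(l \right)} = -4 + 4 l$ ($J{\left(l \right)} = -4 + \left(3 l + l\right) = -4 + 4 l$)
$\sqrt{43728 + J{\left(c \right)}} = \sqrt{43728 + \left(-4 + 4 \left(-174\right)\right)} = \sqrt{43728 - 700} = \sqrt{43028} = 2 \sqrt{10757}$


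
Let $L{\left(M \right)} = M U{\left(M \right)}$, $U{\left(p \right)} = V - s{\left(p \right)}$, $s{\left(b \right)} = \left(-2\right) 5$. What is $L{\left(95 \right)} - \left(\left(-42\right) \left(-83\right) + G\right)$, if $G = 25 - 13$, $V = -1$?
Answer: $-2643$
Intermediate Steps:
$s{\left(b \right)} = -10$
$U{\left(p \right)} = 9$ ($U{\left(p \right)} = -1 - -10 = -1 + 10 = 9$)
$G = 12$ ($G = 25 - 13 = 12$)
$L{\left(M \right)} = 9 M$ ($L{\left(M \right)} = M 9 = 9 M$)
$L{\left(95 \right)} - \left(\left(-42\right) \left(-83\right) + G\right) = 9 \cdot 95 - \left(\left(-42\right) \left(-83\right) + 12\right) = 855 - \left(3486 + 12\right) = 855 - 3498 = -2643$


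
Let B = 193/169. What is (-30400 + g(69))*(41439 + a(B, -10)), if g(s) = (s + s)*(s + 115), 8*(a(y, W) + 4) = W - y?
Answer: -35067416362/169 ≈ -2.0750e+8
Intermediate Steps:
B = 193/169 (B = 193*(1/169) = 193/169 ≈ 1.1420)
a(y, W) = -4 - y/8 + W/8 (a(y, W) = -4 + (W - y)/8 = -4 + (-y/8 + W/8) = -4 - y/8 + W/8)
g(s) = 2*s*(115 + s) (g(s) = (2*s)*(115 + s) = 2*s*(115 + s))
(-30400 + g(69))*(41439 + a(B, -10)) = (-30400 + 2*69*(115 + 69))*(41439 + (-4 - 1/8*193/169 + (1/8)*(-10))) = (-30400 + 2*69*184)*(41439 + (-4 - 193/1352 - 5/4)) = (-30400 + 25392)*(41439 - 7291/1352) = -5008*56018237/1352 = -35067416362/169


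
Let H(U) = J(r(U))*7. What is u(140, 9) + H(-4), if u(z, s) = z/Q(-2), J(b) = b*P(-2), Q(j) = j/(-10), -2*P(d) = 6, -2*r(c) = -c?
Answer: 742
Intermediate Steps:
r(c) = c/2 (r(c) = -(-1)*c/2 = c/2)
P(d) = -3 (P(d) = -1/2*6 = -3)
Q(j) = -j/10 (Q(j) = j*(-1/10) = -j/10)
J(b) = -3*b (J(b) = b*(-3) = -3*b)
H(U) = -21*U/2 (H(U) = -3*U/2*7 = -21*U/2)
u(z, s) = 5*z (u(z, s) = z/((-1/10*(-2))) = z/(1/5) = z*5 = 5*z)
u(140, 9) + H(-4) = 5*140 - 21/2*(-4) = 700 + 42 = 742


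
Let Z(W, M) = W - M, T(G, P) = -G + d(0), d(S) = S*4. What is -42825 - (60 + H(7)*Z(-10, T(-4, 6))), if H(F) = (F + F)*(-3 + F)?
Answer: -42101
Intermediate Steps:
d(S) = 4*S
T(G, P) = -G (T(G, P) = -G + 4*0 = -G + 0 = -G)
H(F) = 2*F*(-3 + F) (H(F) = (2*F)*(-3 + F) = 2*F*(-3 + F))
-42825 - (60 + H(7)*Z(-10, T(-4, 6))) = -42825 - (60 + (2*7*(-3 + 7))*(-10 - (-1)*(-4))) = -42825 - (60 + (2*7*4)*(-10 - 1*4)) = -42825 - (60 + 56*(-10 - 4)) = -42825 - (60 + 56*(-14)) = -42825 - (60 - 784) = -42825 - 1*(-724) = -42825 + 724 = -42101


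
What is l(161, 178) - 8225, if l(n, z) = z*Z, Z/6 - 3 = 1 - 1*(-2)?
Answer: -1817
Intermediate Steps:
Z = 36 (Z = 18 + 6*(1 - 1*(-2)) = 18 + 6*(1 + 2) = 18 + 6*3 = 18 + 18 = 36)
l(n, z) = 36*z (l(n, z) = z*36 = 36*z)
l(161, 178) - 8225 = 36*178 - 8225 = 6408 - 8225 = -1817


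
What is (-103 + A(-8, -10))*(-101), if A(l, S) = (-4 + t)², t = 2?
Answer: 9999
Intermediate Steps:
A(l, S) = 4 (A(l, S) = (-4 + 2)² = (-2)² = 4)
(-103 + A(-8, -10))*(-101) = (-103 + 4)*(-101) = -99*(-101) = 9999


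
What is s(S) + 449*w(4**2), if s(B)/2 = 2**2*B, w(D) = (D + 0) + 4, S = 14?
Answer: 9092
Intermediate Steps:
w(D) = 4 + D (w(D) = D + 4 = 4 + D)
s(B) = 8*B (s(B) = 2*(2**2*B) = 2*(4*B) = 8*B)
s(S) + 449*w(4**2) = 8*14 + 449*(4 + 4**2) = 112 + 449*(4 + 16) = 112 + 449*20 = 112 + 8980 = 9092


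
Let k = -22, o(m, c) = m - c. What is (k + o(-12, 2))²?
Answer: 1296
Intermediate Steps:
(k + o(-12, 2))² = (-22 + (-12 - 1*2))² = (-22 + (-12 - 2))² = (-22 - 14)² = (-36)² = 1296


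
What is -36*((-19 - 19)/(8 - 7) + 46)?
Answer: -288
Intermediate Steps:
-36*((-19 - 19)/(8 - 7) + 46) = -36*(-38/1 + 46) = -36*(-38*1 + 46) = -36*(-38 + 46) = -36*8 = -288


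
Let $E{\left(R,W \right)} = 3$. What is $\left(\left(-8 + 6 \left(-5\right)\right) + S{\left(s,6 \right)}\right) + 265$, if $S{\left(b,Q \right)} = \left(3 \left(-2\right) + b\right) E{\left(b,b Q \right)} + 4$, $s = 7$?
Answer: $234$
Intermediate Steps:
$S{\left(b,Q \right)} = -14 + 3 b$ ($S{\left(b,Q \right)} = \left(3 \left(-2\right) + b\right) 3 + 4 = \left(-6 + b\right) 3 + 4 = \left(-18 + 3 b\right) + 4 = -14 + 3 b$)
$\left(\left(-8 + 6 \left(-5\right)\right) + S{\left(s,6 \right)}\right) + 265 = \left(\left(-8 + 6 \left(-5\right)\right) + \left(-14 + 3 \cdot 7\right)\right) + 265 = \left(\left(-8 - 30\right) + \left(-14 + 21\right)\right) + 265 = \left(-38 + 7\right) + 265 = -31 + 265 = 234$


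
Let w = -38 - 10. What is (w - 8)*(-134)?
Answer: 7504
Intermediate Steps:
w = -48
(w - 8)*(-134) = (-48 - 8)*(-134) = -56*(-134) = 7504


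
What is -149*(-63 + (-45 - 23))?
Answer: 19519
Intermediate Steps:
-149*(-63 + (-45 - 23)) = -149*(-63 - 68) = -149*(-131) = 19519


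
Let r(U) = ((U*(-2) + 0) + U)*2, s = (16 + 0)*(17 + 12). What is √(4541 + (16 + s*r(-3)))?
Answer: √7341 ≈ 85.680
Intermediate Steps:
s = 464 (s = 16*29 = 464)
r(U) = -2*U (r(U) = ((-2*U + 0) + U)*2 = (-2*U + U)*2 = -U*2 = -2*U)
√(4541 + (16 + s*r(-3))) = √(4541 + (16 + 464*(-2*(-3)))) = √(4541 + (16 + 464*6)) = √(4541 + (16 + 2784)) = √(4541 + 2800) = √7341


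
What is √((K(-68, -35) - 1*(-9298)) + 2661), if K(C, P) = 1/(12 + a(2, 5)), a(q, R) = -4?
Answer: √191346/4 ≈ 109.36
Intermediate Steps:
K(C, P) = ⅛ (K(C, P) = 1/(12 - 4) = 1/8 = ⅛)
√((K(-68, -35) - 1*(-9298)) + 2661) = √((⅛ - 1*(-9298)) + 2661) = √((⅛ + 9298) + 2661) = √(74385/8 + 2661) = √(95673/8) = √191346/4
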